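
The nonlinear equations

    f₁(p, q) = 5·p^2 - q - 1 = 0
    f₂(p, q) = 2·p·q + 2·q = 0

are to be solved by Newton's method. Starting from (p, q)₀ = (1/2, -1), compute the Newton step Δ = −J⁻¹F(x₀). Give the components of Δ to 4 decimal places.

(-0.0577, 0.9615)

At (1/2, -1): F = (1.2500, -3.0000).
Jacobian J = [[10·p, -1], [2·q, 2·p + 2]].
At the point, J = [[5.0000, -1.0000], [-2.0000, 3.0000]] (det J = 13.0000).
Solving J·Δ = −F gives Δ = (-0.0577, 0.9615).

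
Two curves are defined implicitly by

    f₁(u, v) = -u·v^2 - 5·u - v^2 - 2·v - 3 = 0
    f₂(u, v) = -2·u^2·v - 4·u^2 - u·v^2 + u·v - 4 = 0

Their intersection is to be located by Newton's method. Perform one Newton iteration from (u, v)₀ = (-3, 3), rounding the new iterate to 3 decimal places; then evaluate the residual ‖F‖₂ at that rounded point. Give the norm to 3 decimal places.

At (-3, 3): F = (24.000, -76.000).
Jacobian J = [[-v^2 - 5, -2·u·v - 2·v - 2], [-4·u·v - 8·u - v^2 + v, -2·u^2 - 2·u·v + u]].
At the point, J = [[-14.000, 10.000], [54.000, -3.000]] (det J = -498.000).
Solving J·Δ = −F gives Δ = (1.382, -0.466).
Then the next iterate is (u, v)₁ = (-1.618, 2.534).
Re-evaluating at (-1.618, 2.534): F = (3.99027, -21.44992), so ‖F‖₂ = 21.818.

21.818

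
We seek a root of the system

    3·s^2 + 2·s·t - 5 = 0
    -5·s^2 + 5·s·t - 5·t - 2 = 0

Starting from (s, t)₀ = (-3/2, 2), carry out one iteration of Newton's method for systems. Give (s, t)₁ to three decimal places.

(-1.052, -0.164)

At (-3/2, 2): F = (-4.250, -38.250).
Jacobian J = [[6·s + 2·t, 2·s], [-10·s + 5·t, 5·s - 5]].
At the point, J = [[-5.000, -3.000], [25.000, -12.500]] (det J = 137.500).
Solving J·Δ = −F gives Δ = (0.448, -2.164).
Then the next iterate is (s, t)₁ = (-1.052, -0.164).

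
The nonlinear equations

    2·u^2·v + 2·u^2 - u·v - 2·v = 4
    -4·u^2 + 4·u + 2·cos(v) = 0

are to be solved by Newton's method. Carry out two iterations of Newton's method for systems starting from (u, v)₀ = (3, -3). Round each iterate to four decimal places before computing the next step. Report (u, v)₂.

At (3, -3): F = (-25.0000, -25.979985).
Jacobian J = [[4·u·v + 4·u - v, 2·u^2 - u - 2], [-8·u + 4, -2·sin(v)]].
At the point, J = [[-21.0000, 13.0000], [-20.0000, 0.282240]] (det J = 254.072960).
Solving J·Δ = −F gives Δ = (-1.3015, -0.1794).
Then the next iterate is (u, v)₁ = (1.6985, -3.1794).
Round to (1.6985, -3.1794) and repeat: F = (-4.815701, -6.744180), J = [[-11.627444, 2.071304], [-9.5880, -0.075597]].
Δ = (-0.6911, -1.5548), so (u, v)₂ = (1.0074, -4.7342).

(1.0074, -4.7342)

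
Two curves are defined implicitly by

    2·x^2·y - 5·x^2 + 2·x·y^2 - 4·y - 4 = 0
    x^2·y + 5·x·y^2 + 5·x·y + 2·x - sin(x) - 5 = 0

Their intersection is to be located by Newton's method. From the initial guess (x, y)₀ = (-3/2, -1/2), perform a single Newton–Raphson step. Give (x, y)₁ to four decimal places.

(-1.0682, 1.8607)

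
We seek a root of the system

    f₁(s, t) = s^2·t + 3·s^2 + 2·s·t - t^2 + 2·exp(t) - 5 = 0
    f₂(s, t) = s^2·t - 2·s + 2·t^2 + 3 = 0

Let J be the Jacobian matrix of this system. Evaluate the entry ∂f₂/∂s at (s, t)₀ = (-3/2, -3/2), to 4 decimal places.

2.5000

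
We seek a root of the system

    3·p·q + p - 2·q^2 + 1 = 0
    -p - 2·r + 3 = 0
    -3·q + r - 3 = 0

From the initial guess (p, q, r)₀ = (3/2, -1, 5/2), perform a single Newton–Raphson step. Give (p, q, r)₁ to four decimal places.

At (3/2, -1, 5/2): F = (-4.0000, -3.5000, 2.5000).
Jacobian J = [[3·q + 1, 3·p - 4·q, 0], [-1, 0, -2], [0, -3, 1]].
At the point, J = [[-2.0000, 8.5000, 0.0000], [-1.0000, 0.0000, -2.0000], [0.0000, -3.0000, 1.0000]] (det J = 20.5000).
Solving J·Δ = −F gives Δ = (-0.5488, 0.3415, -1.4756).
Then the next iterate is (p, q, r)₁ = (0.9512, -0.6585, 1.0244).

(0.9512, -0.6585, 1.0244)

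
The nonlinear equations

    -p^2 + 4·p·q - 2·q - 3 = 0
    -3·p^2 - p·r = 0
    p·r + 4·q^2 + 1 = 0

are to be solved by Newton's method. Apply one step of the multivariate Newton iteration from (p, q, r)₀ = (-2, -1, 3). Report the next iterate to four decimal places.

(-1.2167, -0.7000, 2.4750)

At (-2, -1, 3): F = (3.0000, -6.0000, -1.0000).
Jacobian J = [[-2·p + 4·q, 4·p - 2, 0], [-6·p - r, 0, -p], [r, 8·q, p]].
At the point, J = [[0.0000, -10.0000, 0.0000], [9.0000, 0.0000, 2.0000], [3.0000, -8.0000, -2.0000]] (det J = -240.0000).
Solving J·Δ = −F gives Δ = (0.7833, 0.3000, -0.5250).
Then the next iterate is (p, q, r)₁ = (-1.2167, -0.7000, 2.4750).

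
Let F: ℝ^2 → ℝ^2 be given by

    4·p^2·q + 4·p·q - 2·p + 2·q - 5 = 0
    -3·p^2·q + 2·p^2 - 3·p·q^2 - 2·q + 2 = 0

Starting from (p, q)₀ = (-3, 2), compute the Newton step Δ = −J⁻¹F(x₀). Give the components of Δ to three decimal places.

At (-3, 2): F = (53.000, -2.000).
Jacobian J = [[8·p·q + 4·q - 2, 4·p^2 + 4·p + 2], [-6·p·q + 4·p - 3·q^2, -3·p^2 - 6·p·q - 2]].
At the point, J = [[-42.000, 26.000], [12.000, 7.000]] (det J = -606.000).
Solving J·Δ = −F gives Δ = (0.698, -0.911).

(0.698, -0.911)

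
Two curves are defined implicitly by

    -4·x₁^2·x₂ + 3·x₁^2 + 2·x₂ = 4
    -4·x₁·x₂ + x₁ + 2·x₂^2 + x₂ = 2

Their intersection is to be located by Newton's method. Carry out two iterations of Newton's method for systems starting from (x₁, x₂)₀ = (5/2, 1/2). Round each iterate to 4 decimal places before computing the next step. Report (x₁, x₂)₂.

(1.5347, -1.6515)

At (5/2, 1/2): F = (3.2500, -3.5000).
Jacobian J = [[-8·x₁·x₂ + 6·x₁, -4·x₁^2 + 2], [-4·x₂ + 1, -4·x₁ + 4·x₂ + 1]].
At the point, J = [[5.0000, -23.0000], [-1.0000, -7.0000]] (det J = -58.0000).
Solving J·Δ = −F gives Δ = (-1.7802, -0.2457).
Then the next iterate is (x₁, x₂)₁ = (0.7198, 0.2543).
Round to (0.7198, 0.2543) and repeat: F = (-2.464087, -1.628744), J = [[2.854439, -0.072448], [-0.0172, -0.8620]].
Δ = (0.8149, -1.9058), so (x₁, x₂)₂ = (1.5347, -1.6515).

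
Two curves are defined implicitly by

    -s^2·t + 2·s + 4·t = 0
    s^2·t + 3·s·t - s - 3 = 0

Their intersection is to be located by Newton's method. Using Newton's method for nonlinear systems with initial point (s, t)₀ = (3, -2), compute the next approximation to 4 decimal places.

(2.5032, -0.1911)

At (3, -2): F = (16.0000, -42.0000).
Jacobian J = [[-2·s·t + 2, -s^2 + 4], [2·s·t + 3·t - 1, s^2 + 3·s]].
At the point, J = [[14.0000, -5.0000], [-19.0000, 18.0000]] (det J = 157.0000).
Solving J·Δ = −F gives Δ = (-0.4968, 1.8089).
Then the next iterate is (s, t)₁ = (2.5032, -0.1911).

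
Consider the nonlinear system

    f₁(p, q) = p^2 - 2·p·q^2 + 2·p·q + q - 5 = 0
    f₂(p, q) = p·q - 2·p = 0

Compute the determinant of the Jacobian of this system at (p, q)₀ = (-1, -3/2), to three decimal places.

J = [[2·p - 2·q^2 + 2·q, -4·p·q + 2·p + 1], [q - 2, p]].
At the point, J = [[-9.500, -7.000], [-3.500, -1.000]].
det J = -15.000.

-15.000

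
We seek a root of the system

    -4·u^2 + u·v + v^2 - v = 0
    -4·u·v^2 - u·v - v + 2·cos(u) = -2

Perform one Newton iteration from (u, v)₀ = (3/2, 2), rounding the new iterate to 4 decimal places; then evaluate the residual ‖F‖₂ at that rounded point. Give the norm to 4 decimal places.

At (3/2, 2): F = (-4.0000, -26.858526).
Jacobian J = [[-8·u + v, u + 2·v - 1], [-4·v^2 - v - 2·sin(u), -8·u·v - u - 1]].
At the point, J = [[-10.0000, 4.5000], [-19.994990, -26.5000]] (det J = 354.977455).
Solving J·Δ = −F gives Δ = (-0.6391, -0.5313).
Then the next iterate is (u, v)₁ = (0.8609, 1.4687).
Re-evaluating at (0.8609, 1.4687): F = (-1.011812, -6.857713), so ‖F‖₂ = 6.9320.

6.9320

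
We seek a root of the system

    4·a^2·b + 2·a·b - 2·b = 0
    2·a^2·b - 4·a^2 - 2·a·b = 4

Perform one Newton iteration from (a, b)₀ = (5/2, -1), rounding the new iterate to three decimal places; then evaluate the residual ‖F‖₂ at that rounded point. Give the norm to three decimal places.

At (5/2, -1): F = (-28.000, -36.500).
Jacobian J = [[8·a·b + 2·b, 4·a^2 + 2·a - 2], [4·a·b - 8·a - 2·b, 2·a^2 - 2·a]].
At the point, J = [[-22.000, 28.000], [-28.000, 7.500]] (det J = 619.000).
Solving J·Δ = −F gives Δ = (-1.312, -0.031).
Then the next iterate is (a, b)₁ = (1.188, -1.031).
Re-evaluating at (1.188, -1.031): F = (-6.20804, -10.10591), so ‖F‖₂ = 11.860.

11.860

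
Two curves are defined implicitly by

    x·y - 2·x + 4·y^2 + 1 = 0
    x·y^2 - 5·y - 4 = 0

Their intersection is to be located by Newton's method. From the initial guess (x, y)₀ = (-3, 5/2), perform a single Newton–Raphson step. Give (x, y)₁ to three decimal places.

At (-3, 5/2): F = (24.500, -35.250).
Jacobian J = [[y - 2, x + 8·y], [y^2, 2·x·y - 5]].
At the point, J = [[0.500, 17.000], [6.250, -20.000]] (det J = -116.250).
Solving J·Δ = −F gives Δ = (0.940, -1.469).
Then the next iterate is (x, y)₁ = (-2.060, 1.031).

(-2.060, 1.031)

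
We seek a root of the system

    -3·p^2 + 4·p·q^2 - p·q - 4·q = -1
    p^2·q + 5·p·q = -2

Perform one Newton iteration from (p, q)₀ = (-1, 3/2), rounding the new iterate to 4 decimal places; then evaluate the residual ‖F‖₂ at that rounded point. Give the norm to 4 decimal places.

4.4463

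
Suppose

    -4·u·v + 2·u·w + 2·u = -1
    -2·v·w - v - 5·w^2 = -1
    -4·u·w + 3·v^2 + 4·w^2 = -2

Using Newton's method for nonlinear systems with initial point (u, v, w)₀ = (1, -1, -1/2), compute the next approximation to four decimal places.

(0.7468, 0.2013, -0.4643)

At (1, -1, -1/2): F = (6.0000, -0.2500, 8.0000).
Jacobian J = [[-4·v + 2·w + 2, -4·u, 2·u], [0, -2·w - 1, -2·v - 10·w], [-4·w, 6·v, -4·u + 8·w]].
At the point, J = [[5.0000, -4.0000, 2.0000], [0.0000, 0.0000, 7.0000], [2.0000, -6.0000, -8.0000]] (det J = 154.0000).
Solving J·Δ = −F gives Δ = (-0.2532, 1.2013, 0.0357).
Then the next iterate is (u, v, w)₁ = (0.7468, 0.2013, -0.4643).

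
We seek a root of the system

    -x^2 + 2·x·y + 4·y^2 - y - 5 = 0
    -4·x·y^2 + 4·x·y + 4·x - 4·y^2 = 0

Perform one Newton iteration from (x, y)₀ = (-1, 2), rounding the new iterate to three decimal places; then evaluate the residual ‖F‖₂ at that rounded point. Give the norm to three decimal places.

202.092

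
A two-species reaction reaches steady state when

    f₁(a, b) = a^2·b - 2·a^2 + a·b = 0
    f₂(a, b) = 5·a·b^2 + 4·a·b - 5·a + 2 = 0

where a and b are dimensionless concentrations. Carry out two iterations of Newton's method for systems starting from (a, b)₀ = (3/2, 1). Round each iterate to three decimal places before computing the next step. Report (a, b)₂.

(0.280, 0.490)

At (3/2, 1): F = (-0.750, 8.000).
Jacobian J = [[2·a·b - 4·a + b, a^2 + a], [5·b^2 + 4·b - 5, 10·a·b + 4·a]].
At the point, J = [[-2.000, 3.750], [4.000, 21.000]] (det J = -57.000).
Solving J·Δ = −F gives Δ = (-0.803, -0.228).
Then the next iterate is (a, b)₁ = (0.697, 0.772).
Round to (0.697, 0.772) and repeat: F = (-0.05849, 2.74434), J = [[-0.93983, 1.18281], [1.06792, 8.16884]].
Δ = (-0.417, -0.282), so (a, b)₂ = (0.280, 0.490).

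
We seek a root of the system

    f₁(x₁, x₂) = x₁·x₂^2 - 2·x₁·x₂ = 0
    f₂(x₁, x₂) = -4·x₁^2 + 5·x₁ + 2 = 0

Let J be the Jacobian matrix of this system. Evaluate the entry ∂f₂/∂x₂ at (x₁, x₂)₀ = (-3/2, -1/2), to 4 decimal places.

∂f₂/∂x₂ = 0.
At (-3/2, -1/2) this is 0.0000.

0.0000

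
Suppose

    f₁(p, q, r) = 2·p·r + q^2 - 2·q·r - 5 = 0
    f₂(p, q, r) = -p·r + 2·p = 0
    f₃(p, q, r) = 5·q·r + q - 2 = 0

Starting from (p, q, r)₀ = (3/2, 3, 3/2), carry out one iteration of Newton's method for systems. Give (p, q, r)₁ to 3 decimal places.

At (3/2, 3, 3/2): F = (-0.500, 0.750, 23.500).
Jacobian J = [[2·r, 2·q - 2·r, 2·p - 2·q], [-r + 2, 0, -p], [0, 5·r + 1, 5·q]].
At the point, J = [[3.000, 3.000, -3.000], [0.500, 0.000, -1.500], [0.000, 8.500, 15.000]] (det J = 3.000).
Solving J·Δ = −F gives Δ = (55.000, -36.000, 18.833).
Then the next iterate is (p, q, r)₁ = (56.500, -33.000, 20.333).

(56.500, -33.000, 20.333)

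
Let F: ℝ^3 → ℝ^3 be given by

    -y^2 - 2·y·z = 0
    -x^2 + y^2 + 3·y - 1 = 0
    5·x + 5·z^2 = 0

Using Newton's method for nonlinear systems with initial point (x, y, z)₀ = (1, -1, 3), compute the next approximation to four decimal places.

(-0.7200, -0.4400, 1.6200)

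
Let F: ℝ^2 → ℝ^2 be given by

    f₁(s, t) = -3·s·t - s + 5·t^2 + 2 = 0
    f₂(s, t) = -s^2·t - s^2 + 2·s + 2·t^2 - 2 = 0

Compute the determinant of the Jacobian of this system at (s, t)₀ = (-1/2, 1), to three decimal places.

J = [[-3·t - 1, -3·s + 10·t], [-2·s·t - 2·s + 2, -s^2 + 4·t]].
At the point, J = [[-4.000, 11.500], [4.000, 3.750]].
det J = -61.000.

-61.000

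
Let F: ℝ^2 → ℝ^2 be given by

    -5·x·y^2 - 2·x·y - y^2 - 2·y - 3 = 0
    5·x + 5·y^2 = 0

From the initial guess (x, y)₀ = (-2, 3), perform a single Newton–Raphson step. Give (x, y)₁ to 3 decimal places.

(-1.691, 1.782)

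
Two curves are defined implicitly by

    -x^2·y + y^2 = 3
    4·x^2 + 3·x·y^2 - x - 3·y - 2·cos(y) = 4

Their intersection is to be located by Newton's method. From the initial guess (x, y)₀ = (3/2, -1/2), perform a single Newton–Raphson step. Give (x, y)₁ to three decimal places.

At (3/2, -1/2): F = (-1.625, 4.36983).
Jacobian J = [[-2·x·y, -x^2 + 2·y], [8·x + 3·y^2 - 1, 6·x·y + 2·sin(y) - 3]].
At the point, J = [[1.500, -3.250], [11.750, -8.45885]] (det J = 25.49922).
Solving J·Δ = −F gives Δ = (-1.096, -1.006).
Then the next iterate is (x, y)₁ = (0.404, -1.506).

(0.404, -1.506)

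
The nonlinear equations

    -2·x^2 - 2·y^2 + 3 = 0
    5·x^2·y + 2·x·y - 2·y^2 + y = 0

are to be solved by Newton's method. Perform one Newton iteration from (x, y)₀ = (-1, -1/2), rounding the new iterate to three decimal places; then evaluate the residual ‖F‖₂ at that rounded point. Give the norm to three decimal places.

2.725

At (-1, -1/2): F = (0.500, -2.500).
Jacobian J = [[-4·x, -4·y], [10·x·y + 2·y, 5·x^2 + 2·x - 4·y + 1]].
At the point, J = [[4.000, 2.000], [4.000, 6.000]] (det J = 16.000).
Solving J·Δ = −F gives Δ = (-0.500, 0.750).
Then the next iterate is (x, y)₁ = (-1.500, 0.250).
Re-evaluating at (-1.500, 0.250): F = (-1.625, 2.18750), so ‖F‖₂ = 2.725.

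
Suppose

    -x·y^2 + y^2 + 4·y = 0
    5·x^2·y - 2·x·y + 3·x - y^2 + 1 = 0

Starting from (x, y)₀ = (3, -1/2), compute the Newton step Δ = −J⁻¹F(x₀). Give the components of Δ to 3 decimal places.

At (3, -1/2): F = (-2.500, -9.750).
Jacobian J = [[-y^2, -2·x·y + 2·y + 4], [10·x·y - 2·y + 3, 5·x^2 - 2·x - 2·y]].
At the point, J = [[-0.250, 6.000], [-11.000, 40.000]] (det J = 56.000).
Solving J·Δ = −F gives Δ = (0.741, 0.448).

(0.741, 0.448)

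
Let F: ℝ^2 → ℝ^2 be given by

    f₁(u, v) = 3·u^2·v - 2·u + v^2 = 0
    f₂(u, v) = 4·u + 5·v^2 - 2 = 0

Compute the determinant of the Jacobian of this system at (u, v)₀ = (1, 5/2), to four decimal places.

293.0000

J = [[6·u·v - 2, 3·u^2 + 2·v], [4, 10·v]].
At the point, J = [[13.0000, 8.0000], [4.0000, 25.0000]].
det J = 293.0000.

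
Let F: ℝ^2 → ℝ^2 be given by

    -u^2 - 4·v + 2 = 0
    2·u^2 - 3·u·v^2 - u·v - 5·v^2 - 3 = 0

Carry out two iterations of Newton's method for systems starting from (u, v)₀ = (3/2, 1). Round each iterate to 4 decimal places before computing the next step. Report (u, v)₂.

At (3/2, 1): F = (-4.2500, -9.5000).
Jacobian J = [[-2·u, -4], [4·u - 3·v^2 - v, -6·u·v - u - 10·v]].
At the point, J = [[-3.0000, -4.0000], [2.0000, -20.5000]] (det J = 69.5000).
Solving J·Δ = −F gives Δ = (-0.7068, -0.5324).
Then the next iterate is (u, v)₁ = (0.7932, 0.4676).
Round to (0.7932, 0.4676) and repeat: F = (-0.499566, -3.726116), J = [[-1.5864, -4.0000], [2.049251, -7.694602]].
Δ = (0.5421, -0.3399), so (u, v)₂ = (1.3353, 0.1277).

(1.3353, 0.1277)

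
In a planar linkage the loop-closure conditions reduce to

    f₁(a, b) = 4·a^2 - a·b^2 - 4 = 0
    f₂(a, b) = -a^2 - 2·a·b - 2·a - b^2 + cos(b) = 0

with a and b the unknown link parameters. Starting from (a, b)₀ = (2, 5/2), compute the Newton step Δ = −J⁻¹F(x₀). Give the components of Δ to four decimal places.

At (2, 5/2): F = (-0.5000, -25.051144).
Jacobian J = [[8·a - b^2, -2·a·b], [-2·a - 2·b - 2, -2·a - 2·b - sin(b)]].
At the point, J = [[9.7500, -10.0000], [-11.0000, -9.598472]] (det J = -203.585103).
Solving J·Δ = −F gives Δ = (-1.2069, -1.2268).

(-1.2069, -1.2268)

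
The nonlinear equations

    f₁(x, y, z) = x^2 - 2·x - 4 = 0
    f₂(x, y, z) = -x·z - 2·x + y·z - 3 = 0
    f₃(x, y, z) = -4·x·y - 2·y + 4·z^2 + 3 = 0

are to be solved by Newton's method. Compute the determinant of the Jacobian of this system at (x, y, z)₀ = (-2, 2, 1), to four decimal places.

J = [[2·x - 2, 0, 0], [-z - 2, z, -x + y], [-4·y, -4·x - 2, 8·z]].
At the point, J = [[-6.0000, 0.0000, 0.0000], [-3.0000, 1.0000, 4.0000], [-8.0000, 6.0000, 8.0000]].
det J = 96.0000.

96.0000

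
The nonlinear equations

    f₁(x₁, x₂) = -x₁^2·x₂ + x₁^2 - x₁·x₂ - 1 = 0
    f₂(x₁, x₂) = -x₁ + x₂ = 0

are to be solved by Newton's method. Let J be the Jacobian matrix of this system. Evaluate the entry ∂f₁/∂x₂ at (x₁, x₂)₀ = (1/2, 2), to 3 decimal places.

-0.750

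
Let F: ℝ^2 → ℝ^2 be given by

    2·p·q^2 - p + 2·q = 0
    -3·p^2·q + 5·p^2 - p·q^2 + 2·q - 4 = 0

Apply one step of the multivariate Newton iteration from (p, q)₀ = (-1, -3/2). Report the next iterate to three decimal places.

At (-1, -3/2): F = (-6.500, 4.750).
Jacobian J = [[2·q^2 - 1, 4·p·q + 2], [-6·p·q + 10·p - q^2, -3·p^2 - 2·p·q + 2]].
At the point, J = [[3.500, 8.000], [-21.250, -4.000]] (det J = 156.000).
Solving J·Δ = −F gives Δ = (0.077, 0.779).
Then the next iterate is (p, q)₁ = (-0.923, -0.721).

(-0.923, -0.721)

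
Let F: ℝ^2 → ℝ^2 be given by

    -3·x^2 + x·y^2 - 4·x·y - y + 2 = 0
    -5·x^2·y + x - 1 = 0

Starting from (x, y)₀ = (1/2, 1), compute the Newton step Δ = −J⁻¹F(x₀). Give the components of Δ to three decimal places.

(-3.875, 11.000)

At (1/2, 1): F = (-1.250, -1.750).
Jacobian J = [[-6·x + y^2 - 4·y, 2·x·y - 4·x - 1], [-10·x·y + 1, -5·x^2]].
At the point, J = [[-6.000, -2.000], [-4.000, -1.250]] (det J = -0.500).
Solving J·Δ = −F gives Δ = (-3.875, 11.000).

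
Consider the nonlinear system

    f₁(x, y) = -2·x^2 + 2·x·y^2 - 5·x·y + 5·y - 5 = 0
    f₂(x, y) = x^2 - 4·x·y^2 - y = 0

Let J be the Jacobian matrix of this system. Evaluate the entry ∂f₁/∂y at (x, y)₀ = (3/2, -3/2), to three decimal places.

-11.500

∂f₁/∂y = 4·x·y - 5·x + 5.
At (3/2, -3/2) this is -11.500.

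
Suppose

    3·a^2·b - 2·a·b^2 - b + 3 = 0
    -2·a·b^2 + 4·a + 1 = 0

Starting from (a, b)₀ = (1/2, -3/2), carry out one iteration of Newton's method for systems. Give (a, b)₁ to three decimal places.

(0.551, -1.741)

At (1/2, -3/2): F = (1.125, 0.750).
Jacobian J = [[6·a·b - 2·b^2, 3·a^2 - 4·a·b - 1], [-2·b^2 + 4, -4·a·b]].
At the point, J = [[-9.000, 2.750], [-0.500, 3.000]] (det J = -25.625).
Solving J·Δ = −F gives Δ = (0.051, -0.241).
Then the next iterate is (a, b)₁ = (0.551, -1.741).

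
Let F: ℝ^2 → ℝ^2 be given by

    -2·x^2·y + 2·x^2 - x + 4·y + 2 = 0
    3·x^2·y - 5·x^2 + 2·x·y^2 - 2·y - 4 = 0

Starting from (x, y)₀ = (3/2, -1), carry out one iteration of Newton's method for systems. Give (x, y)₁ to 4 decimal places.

(0.8788, -3.6667)

At (3/2, -1): F = (5.5000, -17.0000).
Jacobian J = [[-4·x·y + 4·x - 1, -2·x^2 + 4], [6·x·y - 10·x + 2·y^2, 3·x^2 + 4·x·y - 2]].
At the point, J = [[11.0000, -0.5000], [-22.0000, -1.2500]] (det J = -24.7500).
Solving J·Δ = −F gives Δ = (-0.6212, -2.6667).
Then the next iterate is (x, y)₁ = (0.8788, -3.6667).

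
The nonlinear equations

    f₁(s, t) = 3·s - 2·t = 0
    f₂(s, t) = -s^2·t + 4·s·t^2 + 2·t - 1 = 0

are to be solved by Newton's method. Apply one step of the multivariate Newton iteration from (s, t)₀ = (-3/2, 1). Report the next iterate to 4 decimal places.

(1.3626, 2.0440)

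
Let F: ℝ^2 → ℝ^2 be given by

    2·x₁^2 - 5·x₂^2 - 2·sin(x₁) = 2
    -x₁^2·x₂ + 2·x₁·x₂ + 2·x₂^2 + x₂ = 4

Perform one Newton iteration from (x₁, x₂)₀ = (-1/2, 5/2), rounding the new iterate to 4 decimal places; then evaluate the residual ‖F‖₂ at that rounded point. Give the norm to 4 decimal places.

8.5949

At (-1/2, 5/2): F = (-31.791149, 7.8750).
Jacobian J = [[4·x₁ - 2·cos(x₁), -10·x₂], [-2·x₁·x₂ + 2·x₂, -x₁^2 + 2·x₁ + 4·x₂ + 1]].
At the point, J = [[-3.755165, -25.0000], [7.5000, 9.7500]] (det J = 150.887140).
Solving J·Δ = −F gives Δ = (0.7495, -1.3842).
Then the next iterate is (x₁, x₂)₁ = (0.2495, 1.1158).
Re-evaluating at (0.2495, 1.1158): F = (-8.594387, 0.093145), so ‖F‖₂ = 8.5949.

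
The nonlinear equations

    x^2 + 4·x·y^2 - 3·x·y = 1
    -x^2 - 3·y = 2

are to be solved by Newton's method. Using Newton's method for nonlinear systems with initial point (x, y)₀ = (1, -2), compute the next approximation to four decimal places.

(0.9182, -0.9455)

At (1, -2): F = (22.0000, 3.0000).
Jacobian J = [[2·x + 4·y^2 - 3·y, 8·x·y - 3·x], [-2·x, -3]].
At the point, J = [[24.0000, -19.0000], [-2.0000, -3.0000]] (det J = -110.0000).
Solving J·Δ = −F gives Δ = (-0.0818, 1.0545).
Then the next iterate is (x, y)₁ = (0.9182, -0.9455).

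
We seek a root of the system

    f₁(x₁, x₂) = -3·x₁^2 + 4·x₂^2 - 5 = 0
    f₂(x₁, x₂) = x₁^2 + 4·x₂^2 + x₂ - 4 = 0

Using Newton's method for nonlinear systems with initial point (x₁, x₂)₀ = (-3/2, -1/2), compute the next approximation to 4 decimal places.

At (-3/2, -1/2): F = (-10.7500, -1.2500).
Jacobian J = [[-6·x₁, 8·x₂], [2·x₁, 8·x₂ + 1]].
At the point, J = [[9.0000, -4.0000], [-3.0000, -3.0000]] (det J = -39.0000).
Solving J·Δ = −F gives Δ = (0.6987, -1.1154).
Then the next iterate is (x₁, x₂)₁ = (-0.8013, -1.6154).

(-0.8013, -1.6154)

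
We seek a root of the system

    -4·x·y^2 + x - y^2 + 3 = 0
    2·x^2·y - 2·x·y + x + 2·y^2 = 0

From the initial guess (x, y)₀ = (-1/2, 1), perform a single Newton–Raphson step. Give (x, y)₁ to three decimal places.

(0.762, 1.143)

At (-1/2, 1): F = (3.500, 3.000).
Jacobian J = [[-4·y^2 + 1, -8·x·y - 2·y], [4·x·y - 2·y + 1, 2·x^2 - 2·x + 4·y]].
At the point, J = [[-3.000, 2.000], [-3.000, 5.500]] (det J = -10.500).
Solving J·Δ = −F gives Δ = (1.262, 0.143).
Then the next iterate is (x, y)₁ = (0.762, 1.143).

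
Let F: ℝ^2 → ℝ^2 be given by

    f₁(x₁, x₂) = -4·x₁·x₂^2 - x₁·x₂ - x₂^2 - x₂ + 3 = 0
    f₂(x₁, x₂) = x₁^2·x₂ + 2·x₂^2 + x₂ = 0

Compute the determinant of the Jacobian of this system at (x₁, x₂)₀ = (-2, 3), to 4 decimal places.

-147.0000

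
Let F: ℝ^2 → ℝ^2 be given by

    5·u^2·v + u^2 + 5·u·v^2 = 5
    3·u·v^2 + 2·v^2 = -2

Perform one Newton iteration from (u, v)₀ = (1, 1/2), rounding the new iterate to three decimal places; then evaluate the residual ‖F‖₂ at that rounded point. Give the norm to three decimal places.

At (1, 1/2): F = (-0.250, 3.250).
Jacobian J = [[10·u·v + 2·u + 5·v^2, 5·u^2 + 10·u·v], [3·v^2, 6·u·v + 4·v]].
At the point, J = [[8.250, 10.000], [0.750, 5.000]] (det J = 33.750).
Solving J·Δ = −F gives Δ = (1.000, -0.800).
Then the next iterate is (u, v)₁ = (2.000, -0.300).
Re-evaluating at (2.000, -0.300): F = (-6.100, 2.720), so ‖F‖₂ = 6.679.

6.679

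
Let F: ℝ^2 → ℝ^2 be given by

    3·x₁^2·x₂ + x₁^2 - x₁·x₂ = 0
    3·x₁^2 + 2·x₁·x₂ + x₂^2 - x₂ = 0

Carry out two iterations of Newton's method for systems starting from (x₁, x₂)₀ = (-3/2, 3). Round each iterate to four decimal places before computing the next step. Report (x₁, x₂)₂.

(-0.3850, 2.0614)

At (-3/2, 3): F = (27.0000, 3.7500).
Jacobian J = [[6·x₁·x₂ + 2·x₁ - x₂, 3·x₁^2 - x₁], [6·x₁ + 2·x₂, 2·x₁ + 2·x₂ - 1]].
At the point, J = [[-33.0000, 8.2500], [-3.0000, 2.0000]] (det J = -41.2500).
Solving J·Δ = −F gives Δ = (0.5591, -1.0364).
Then the next iterate is (x₁, x₂)₁ = (-0.9409, 1.9636).
Round to (-0.9409, 1.9636) and repeat: F = (7.947927, 0.852901), J = [[-14.930707, 3.596778], [-1.7182, 1.0454]].
Δ = (0.5559, 0.0978), so (x₁, x₂)₂ = (-0.3850, 2.0614).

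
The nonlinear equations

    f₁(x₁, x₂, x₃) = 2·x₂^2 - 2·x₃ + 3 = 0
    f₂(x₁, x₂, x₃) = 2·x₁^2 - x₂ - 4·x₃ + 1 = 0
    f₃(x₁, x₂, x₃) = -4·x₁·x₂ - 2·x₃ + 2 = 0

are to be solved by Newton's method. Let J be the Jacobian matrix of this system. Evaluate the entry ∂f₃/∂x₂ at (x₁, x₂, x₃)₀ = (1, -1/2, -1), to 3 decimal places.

-4.000

∂f₃/∂x₂ = -4·x₁.
At (1, -1/2, -1) this is -4.000.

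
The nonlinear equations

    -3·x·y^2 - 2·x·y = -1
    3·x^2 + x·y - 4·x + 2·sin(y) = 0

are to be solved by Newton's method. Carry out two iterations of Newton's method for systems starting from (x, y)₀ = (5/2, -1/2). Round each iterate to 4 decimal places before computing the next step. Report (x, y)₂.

(1.9341, -0.9235)

At (5/2, -1/2): F = (1.6250, 6.541149).
Jacobian J = [[-3·y^2 - 2·y, -6·x·y - 2·x], [6·x + y - 4, x + 2·cos(y)]].
At the point, J = [[0.2500, 2.5000], [10.5000, 4.255165]] (det J = -25.186209).
Solving J·Δ = −F gives Δ = (-0.3747, -0.6125).
Then the next iterate is (x, y)₁ = (2.1253, -1.1125).
Round to (2.1253, -1.1125) and repeat: F = (-2.162380, 0.891489), J = [[-1.487969, 9.935778], [7.6393, 3.010142]].
Δ = (-0.1912, 0.1890), so (x, y)₂ = (1.9341, -0.9235).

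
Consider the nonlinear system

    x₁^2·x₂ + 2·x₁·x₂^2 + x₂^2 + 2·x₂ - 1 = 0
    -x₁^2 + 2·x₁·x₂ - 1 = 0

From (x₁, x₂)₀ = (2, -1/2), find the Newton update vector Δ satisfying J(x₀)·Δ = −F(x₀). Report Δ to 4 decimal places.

(-4.0000, -3.2500)

At (2, -1/2): F = (-2.7500, -7.0000).
Jacobian J = [[2·x₁·x₂ + 2·x₂^2, x₁^2 + 4·x₁·x₂ + 2·x₂ + 2], [-2·x₁ + 2·x₂, 2·x₁]].
At the point, J = [[-1.5000, 1.0000], [-5.0000, 4.0000]] (det J = -1.0000).
Solving J·Δ = −F gives Δ = (-4.0000, -3.2500).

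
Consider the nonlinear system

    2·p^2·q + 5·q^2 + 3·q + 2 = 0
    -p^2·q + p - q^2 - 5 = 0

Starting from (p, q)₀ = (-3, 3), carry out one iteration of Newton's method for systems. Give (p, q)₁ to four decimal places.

(-1.6154, 1.8205)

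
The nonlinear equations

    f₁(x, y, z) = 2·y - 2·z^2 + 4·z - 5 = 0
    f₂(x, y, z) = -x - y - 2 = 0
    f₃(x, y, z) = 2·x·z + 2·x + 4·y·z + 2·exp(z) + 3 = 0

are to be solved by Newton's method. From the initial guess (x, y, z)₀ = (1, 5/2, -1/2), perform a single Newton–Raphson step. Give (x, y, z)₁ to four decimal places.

(-4.5295, 2.5295, -0.0932)

At (1, 5/2, -1/2): F = (-2.5000, -5.5000, 0.213061).
Jacobian J = [[0, 2, -4·z + 4], [-1, -1, 0], [2·z + 2, 4·z, 2·x + 4·y + 2·exp(z)]].
At the point, J = [[0.0000, 2.0000, 6.0000], [-1.0000, -1.0000, 0.0000], [1.0000, -2.0000, 13.213061]] (det J = 44.426123).
Solving J·Δ = −F gives Δ = (-5.5295, 0.0295, 0.4068).
Then the next iterate is (x, y, z)₁ = (-4.5295, 2.5295, -0.0932).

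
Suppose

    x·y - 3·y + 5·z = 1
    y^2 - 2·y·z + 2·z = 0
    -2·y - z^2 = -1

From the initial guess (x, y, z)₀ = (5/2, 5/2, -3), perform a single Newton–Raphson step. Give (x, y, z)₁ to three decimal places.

At (5/2, 5/2, -3): F = (-17.250, 15.250, -13.000).
Jacobian J = [[y, x - 3, 5], [0, 2·y - 2·z, -2·y + 2], [0, -2, -2·z]].
At the point, J = [[2.500, -0.500, 5.000], [0.000, 11.000, -3.000], [0.000, -2.000, 6.000]] (det J = 150.000).
Solving J·Δ = −F gives Δ = (2.975, -0.875, 1.875).
Then the next iterate is (x, y, z)₁ = (5.475, 1.625, -1.125).

(5.475, 1.625, -1.125)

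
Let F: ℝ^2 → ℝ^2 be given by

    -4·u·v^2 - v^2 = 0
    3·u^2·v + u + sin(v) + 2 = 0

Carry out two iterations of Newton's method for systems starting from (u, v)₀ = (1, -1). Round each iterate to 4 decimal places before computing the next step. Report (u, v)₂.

At (1, -1): F = (-5.0000, -0.841471).
Jacobian J = [[-4·v^2, -8·u·v - 2·v], [6·u·v + 1, 3·u^2 + cos(v)]].
At the point, J = [[-4.0000, 10.0000], [-5.0000, 3.540302]] (det J = 35.838791).
Solving J·Δ = −F gives Δ = (0.2591, 0.6037).
Then the next iterate is (u, v)₁ = (1.2591, -0.3963).
Round to (1.2591, -0.3963) and repeat: F = (-0.948039, 0.988290), J = [[-0.628215, 4.784451], [-1.993888, 5.678494]].
Δ = (1.6931, 0.4205), so (u, v)₂ = (2.9522, 0.0242).

(2.9522, 0.0242)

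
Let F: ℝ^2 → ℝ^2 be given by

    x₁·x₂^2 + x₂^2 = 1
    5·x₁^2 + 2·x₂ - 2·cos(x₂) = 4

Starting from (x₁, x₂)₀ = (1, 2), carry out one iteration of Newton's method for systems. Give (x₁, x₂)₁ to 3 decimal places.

(0.692, 1.279)

At (1, 2): F = (7.000, 5.83229).
Jacobian J = [[x₂^2, 2·x₁·x₂ + 2·x₂], [10·x₁, 2·sin(x₂) + 2]].
At the point, J = [[4.000, 8.000], [10.000, 3.81859]] (det J = -64.72562).
Solving J·Δ = −F gives Δ = (-0.308, -0.721).
Then the next iterate is (x₁, x₂)₁ = (0.692, 1.279).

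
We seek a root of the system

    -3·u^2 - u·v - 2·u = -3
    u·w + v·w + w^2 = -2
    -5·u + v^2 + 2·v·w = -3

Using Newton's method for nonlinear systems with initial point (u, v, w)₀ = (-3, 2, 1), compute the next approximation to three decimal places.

(-1.582, -0.618, 0.200)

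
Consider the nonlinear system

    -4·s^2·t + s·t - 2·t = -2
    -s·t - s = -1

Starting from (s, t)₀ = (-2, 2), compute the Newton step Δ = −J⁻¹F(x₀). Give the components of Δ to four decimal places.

(-8.0000, -15.5000)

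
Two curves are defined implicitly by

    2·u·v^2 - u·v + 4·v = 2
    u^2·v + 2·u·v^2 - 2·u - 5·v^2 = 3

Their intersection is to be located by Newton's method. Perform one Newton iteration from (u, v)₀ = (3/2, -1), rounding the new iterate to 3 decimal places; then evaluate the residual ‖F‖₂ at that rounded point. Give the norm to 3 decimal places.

At (3/2, -1): F = (-1.500, -10.250).
Jacobian J = [[2·v^2 - v, 4·u·v - u + 4], [2·u·v + 2·v^2 - 2, u^2 + 4·u·v - 10·v]].
At the point, J = [[3.000, -3.500], [-3.000, 6.250]] (det J = 8.250).
Solving J·Δ = −F gives Δ = (5.485, 4.273).
Then the next iterate is (u, v)₁ = (6.985, 3.273).
Re-evaluating at (6.985, 3.273): F = (137.88413, 238.81179), so ‖F‖₂ = 275.759.

275.759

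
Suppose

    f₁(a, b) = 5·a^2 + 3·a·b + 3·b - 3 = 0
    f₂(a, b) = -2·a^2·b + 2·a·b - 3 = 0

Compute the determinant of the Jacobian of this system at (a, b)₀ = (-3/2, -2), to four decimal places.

133.5000

J = [[10·a + 3·b, 3·a + 3], [-4·a·b + 2·b, -2·a^2 + 2·a]].
At the point, J = [[-21.0000, -1.5000], [-16.0000, -7.5000]].
det J = 133.5000.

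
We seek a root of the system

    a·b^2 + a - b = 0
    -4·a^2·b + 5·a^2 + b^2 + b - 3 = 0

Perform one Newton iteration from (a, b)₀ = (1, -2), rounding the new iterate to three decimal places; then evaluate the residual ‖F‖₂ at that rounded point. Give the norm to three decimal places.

At (1, -2): F = (7.000, 12.000).
Jacobian J = [[b^2 + 1, 2·a·b - 1], [-8·a·b + 10·a, -4·a^2 + 2·b + 1]].
At the point, J = [[5.000, -5.000], [26.000, -7.000]] (det J = 95.000).
Solving J·Δ = −F gives Δ = (-0.116, 1.284).
Then the next iterate is (a, b)₁ = (0.884, -0.716).
Re-evaluating at (0.884, -0.716): F = (2.05319, 2.94203), so ‖F‖₂ = 3.588.

3.588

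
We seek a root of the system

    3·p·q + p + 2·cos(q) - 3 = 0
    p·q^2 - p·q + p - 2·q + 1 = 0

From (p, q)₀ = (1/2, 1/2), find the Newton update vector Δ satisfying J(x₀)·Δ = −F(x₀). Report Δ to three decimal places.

(-0.039, 0.173)

At (1/2, 1/2): F = (0.00517, 0.375).
Jacobian J = [[3·q + 1, 3·p - 2·sin(q)], [q^2 - q + 1, 2·p·q - p - 2]].
At the point, J = [[2.500, 0.54115], [0.750, -2.000]] (det J = -5.40586).
Solving J·Δ = −F gives Δ = (-0.039, 0.173).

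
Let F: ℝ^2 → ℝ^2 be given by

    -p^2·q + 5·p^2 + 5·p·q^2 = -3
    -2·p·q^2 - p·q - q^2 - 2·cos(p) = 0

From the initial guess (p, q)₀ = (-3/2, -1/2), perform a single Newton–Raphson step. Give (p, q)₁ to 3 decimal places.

At (-3/2, -1/2): F = (13.500, -0.39147).
Jacobian J = [[-2·p·q + 10·p + 5·q^2, -p^2 + 10·p·q], [-2·q^2 - q + 2·sin(p), -4·p·q - p - 2·q]].
At the point, J = [[-15.250, 5.250], [-1.99499, -0.500]] (det J = 18.09870).
Solving J·Δ = −F gives Δ = (0.259, -1.818).
Then the next iterate is (p, q)₁ = (-1.241, -2.318).

(-1.241, -2.318)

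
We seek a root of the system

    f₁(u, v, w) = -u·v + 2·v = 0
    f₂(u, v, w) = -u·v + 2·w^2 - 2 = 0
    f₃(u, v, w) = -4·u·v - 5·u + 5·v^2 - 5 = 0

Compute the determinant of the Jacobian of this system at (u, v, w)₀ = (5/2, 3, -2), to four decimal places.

J = [[-v, -u + 2, 0], [-v, -u, 4·w], [-4·v - 5, -4·u + 10·v, 0]].
At the point, J = [[-3.0000, -0.5000, 0.0000], [-3.0000, -2.5000, -8.0000], [-17.0000, 20.0000, 0.0000]].
det J = -548.0000.

-548.0000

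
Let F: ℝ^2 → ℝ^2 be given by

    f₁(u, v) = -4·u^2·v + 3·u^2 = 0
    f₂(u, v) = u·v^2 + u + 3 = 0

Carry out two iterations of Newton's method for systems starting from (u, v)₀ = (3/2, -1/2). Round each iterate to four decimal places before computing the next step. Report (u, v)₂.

(2.8834, 2.8353)

At (3/2, -1/2): F = (11.2500, 4.8750).
Jacobian J = [[-8·u·v + 6·u, -4·u^2], [v^2 + 1, 2·u·v]].
At the point, J = [[15.0000, -9.0000], [1.2500, -1.5000]] (det J = -11.2500).
Solving J·Δ = −F gives Δ = (2.4000, 5.2500).
Then the next iterate is (u, v)₁ = (3.9000, 4.7500).
Round to (3.9000, 4.7500) and repeat: F = (-243.3600, 94.893750), J = [[-124.8000, -60.8400], [23.5625, 37.0500]].
Δ = (-1.0166, -1.9147), so (u, v)₂ = (2.8834, 2.8353).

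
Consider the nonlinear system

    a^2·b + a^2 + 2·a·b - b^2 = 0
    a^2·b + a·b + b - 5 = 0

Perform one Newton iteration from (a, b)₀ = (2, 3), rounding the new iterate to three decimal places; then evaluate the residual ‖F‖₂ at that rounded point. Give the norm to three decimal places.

At (2, 3): F = (19.000, 16.000).
Jacobian J = [[2·a·b + 2·a + 2·b, a^2 + 2·a - 2·b], [2·a·b + b, a^2 + a + 1]].
At the point, J = [[22.000, 2.000], [15.000, 7.000]] (det J = 124.000).
Solving J·Δ = −F gives Δ = (-0.815, -0.540).
Then the next iterate is (a, b)₁ = (1.185, 2.460).
Re-evaluating at (1.185, 2.460): F = (4.63722, 3.82949), so ‖F‖₂ = 6.014.

6.014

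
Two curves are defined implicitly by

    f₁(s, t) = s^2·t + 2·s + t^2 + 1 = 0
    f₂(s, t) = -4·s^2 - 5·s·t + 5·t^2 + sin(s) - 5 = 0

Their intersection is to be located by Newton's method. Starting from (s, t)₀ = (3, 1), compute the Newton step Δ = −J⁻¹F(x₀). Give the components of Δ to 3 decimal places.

At (3, 1): F = (17.000, -50.85888).
Jacobian J = [[2·s·t + 2, s^2 + 2·t], [-8·s - 5·t + cos(s), -5·s + 10·t]].
At the point, J = [[8.000, 11.000], [-29.98999, -5.000]] (det J = 289.88992).
Solving J·Δ = −F gives Δ = (-1.637, -0.355).

(-1.637, -0.355)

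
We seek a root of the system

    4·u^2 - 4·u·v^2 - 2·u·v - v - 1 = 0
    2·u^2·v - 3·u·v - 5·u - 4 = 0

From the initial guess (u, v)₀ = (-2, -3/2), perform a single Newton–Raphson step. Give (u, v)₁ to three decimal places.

(-0.737, -1.466)

At (-2, -3/2): F = (28.500, -15.000).
Jacobian J = [[8·u - 4·v^2 - 2·v, -8·u·v - 2·u - 1], [4·u·v - 3·v - 5, 2·u^2 - 3·u]].
At the point, J = [[-22.000, -21.000], [11.500, 14.000]] (det J = -66.500).
Solving J·Δ = −F gives Δ = (1.263, 0.034).
Then the next iterate is (u, v)₁ = (-0.737, -1.466).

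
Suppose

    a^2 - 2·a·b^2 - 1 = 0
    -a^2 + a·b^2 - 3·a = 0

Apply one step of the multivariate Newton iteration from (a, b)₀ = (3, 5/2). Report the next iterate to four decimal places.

(0.6667, 2.0222)

At (3, 5/2): F = (-29.5000, 0.7500).
Jacobian J = [[2·a - 2·b^2, -4·a·b], [-2·a + b^2 - 3, 2·a·b]].
At the point, J = [[-6.5000, -30.0000], [-2.7500, 15.0000]] (det J = -180.0000).
Solving J·Δ = −F gives Δ = (-2.3333, -0.4778).
Then the next iterate is (a, b)₁ = (0.6667, 2.0222).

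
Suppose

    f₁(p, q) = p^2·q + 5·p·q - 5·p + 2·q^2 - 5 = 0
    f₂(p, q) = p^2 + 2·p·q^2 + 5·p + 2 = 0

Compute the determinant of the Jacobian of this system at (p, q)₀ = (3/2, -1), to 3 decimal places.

20.500

J = [[2·p·q + 5·q - 5, p^2 + 5·p + 4·q], [2·p + 2·q^2 + 5, 4·p·q]].
At the point, J = [[-13.000, 5.750], [10.000, -6.000]].
det J = 20.500.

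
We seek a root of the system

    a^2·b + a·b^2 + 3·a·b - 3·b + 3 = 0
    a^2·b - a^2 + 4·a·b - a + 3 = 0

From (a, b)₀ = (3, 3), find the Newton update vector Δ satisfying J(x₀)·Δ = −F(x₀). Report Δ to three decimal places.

At (3, 3): F = (75.000, 54.000).
Jacobian J = [[2·a·b + b^2 + 3·b, a^2 + 2·a·b + 3·a - 3], [2·a·b - 2·a + 4·b - 1, a^2 + 4·a]].
At the point, J = [[36.000, 33.000], [23.000, 21.000]] (det J = -3.000).
Solving J·Δ = −F gives Δ = (-69.000, 73.000).

(-69.000, 73.000)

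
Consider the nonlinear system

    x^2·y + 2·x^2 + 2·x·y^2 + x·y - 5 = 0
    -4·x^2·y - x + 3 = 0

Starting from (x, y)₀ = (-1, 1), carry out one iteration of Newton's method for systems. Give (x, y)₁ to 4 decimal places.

At (-1, 1): F = (-5.0000, 0.0000).
Jacobian J = [[2·x·y + 4·x + 2·y^2 + y, x^2 + 4·x·y + x], [-8·x·y - 1, -4·x^2]].
At the point, J = [[-3.0000, -4.0000], [7.0000, -4.0000]] (det J = 40.0000).
Solving J·Δ = −F gives Δ = (-0.5000, -0.8750).
Then the next iterate is (x, y)₁ = (-1.5000, 0.1250).

(-1.5000, 0.1250)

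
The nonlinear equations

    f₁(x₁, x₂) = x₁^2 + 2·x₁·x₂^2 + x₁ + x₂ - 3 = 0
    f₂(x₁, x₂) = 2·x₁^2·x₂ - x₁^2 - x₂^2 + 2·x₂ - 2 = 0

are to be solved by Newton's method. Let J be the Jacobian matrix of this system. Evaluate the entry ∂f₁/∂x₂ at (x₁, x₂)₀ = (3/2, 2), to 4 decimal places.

13.0000

∂f₁/∂x₂ = 4·x₁·x₂ + 1.
At (3/2, 2) this is 13.0000.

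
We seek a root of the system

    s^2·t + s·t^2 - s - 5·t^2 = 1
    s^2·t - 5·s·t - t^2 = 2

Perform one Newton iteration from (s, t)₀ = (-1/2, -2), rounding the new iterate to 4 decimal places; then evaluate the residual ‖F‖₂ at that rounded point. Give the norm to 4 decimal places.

7.5289

At (-1/2, -2): F = (-23.0000, -11.5000).
Jacobian J = [[2·s·t + t^2 - 1, s^2 + 2·s·t - 10·t], [2·s·t - 5·t, s^2 - 5·s - 2·t]].
At the point, J = [[5.0000, 22.2500], [12.0000, 6.7500]] (det J = -233.2500).
Solving J·Δ = −F gives Δ = (0.4314, 0.9368).
Then the next iterate is (s, t)₁ = (-0.0686, -1.0632).
Re-evaluating at (-0.0686, -1.0632): F = (-6.665920, -3.500075), so ‖F‖₂ = 7.5289.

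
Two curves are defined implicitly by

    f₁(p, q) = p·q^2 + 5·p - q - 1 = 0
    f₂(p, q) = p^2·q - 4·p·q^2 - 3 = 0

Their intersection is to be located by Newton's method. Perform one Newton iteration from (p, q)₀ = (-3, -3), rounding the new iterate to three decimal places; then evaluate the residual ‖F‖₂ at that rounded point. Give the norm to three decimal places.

17.660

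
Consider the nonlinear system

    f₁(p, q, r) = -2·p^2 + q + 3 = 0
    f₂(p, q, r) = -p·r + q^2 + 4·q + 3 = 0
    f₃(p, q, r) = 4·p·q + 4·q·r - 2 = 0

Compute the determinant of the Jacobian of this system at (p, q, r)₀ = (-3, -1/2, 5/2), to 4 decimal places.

-11.0000

J = [[-4·p, 1, 0], [-r, 2·q + 4, -p], [4·q, 4·p + 4·r, 4·q]].
At the point, J = [[12.0000, 1.0000, 0.0000], [-2.5000, 3.0000, 3.0000], [-2.0000, -2.0000, -2.0000]].
det J = -11.0000.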